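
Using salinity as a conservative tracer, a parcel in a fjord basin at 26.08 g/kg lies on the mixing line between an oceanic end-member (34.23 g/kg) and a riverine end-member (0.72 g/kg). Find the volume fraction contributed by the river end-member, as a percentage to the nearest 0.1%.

24.3%

Let f be the freshwater fraction. Salt balance per unit volume:
f×0.72 + (1−f)×34.23 = 26.08
f = (34.23 − 26.08) / (34.23 − 0.72) = 8.15/33.51 = 0.2432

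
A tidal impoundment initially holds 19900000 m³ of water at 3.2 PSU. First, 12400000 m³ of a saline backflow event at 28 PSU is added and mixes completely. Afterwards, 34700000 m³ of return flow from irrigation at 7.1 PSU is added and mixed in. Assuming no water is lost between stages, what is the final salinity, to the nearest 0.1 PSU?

Weighted by volume,
Initial salt = 19,900,000×3.2 = 63,680,000
After stage 1: salt = 63,680,000 + 12,400,000×28 = 410,880,000; volume = 32,300,000 m³; S = 12.721 PSU
After stage 2: salt = 410,880,000 + 34,700,000×7.1 = 657,250,000; volume = 67,000,000 m³
S = 657,250,000 / 67,000,000 = 9.8097 PSU

9.8 PSU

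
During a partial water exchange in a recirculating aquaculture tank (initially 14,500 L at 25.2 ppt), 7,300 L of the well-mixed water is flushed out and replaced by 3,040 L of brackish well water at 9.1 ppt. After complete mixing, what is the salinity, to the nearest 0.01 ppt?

20.42 ppt

Remaining after removal: 7,200 L at 25.2 ppt (salt = 181,440)
After addition: salt = 181,440 + 3,040×9.1 = 209,104; volume = 10,240 L
S = 209,104 / 10,240 = 20.4203 ppt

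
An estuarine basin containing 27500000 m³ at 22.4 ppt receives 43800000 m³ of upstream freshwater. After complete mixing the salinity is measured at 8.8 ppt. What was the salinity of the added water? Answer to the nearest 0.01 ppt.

0.26 ppt

Salt balance: 27,500,000×22.4 + 43,800,000×S = 71,300,000×8.8
616,000,000 + 43,800,000·S = 627,440,000
S = (627,440,000 − 616,000,000) / 43,800,000 = 0.2612 ppt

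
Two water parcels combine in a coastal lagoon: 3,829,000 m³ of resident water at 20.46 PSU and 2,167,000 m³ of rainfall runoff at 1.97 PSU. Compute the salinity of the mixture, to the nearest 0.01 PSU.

Salt balance:
salt = 3,829,000×20.46 + 2,167,000×1.97 = 78,341,340 + 4,268,990 = 82,610,330
volume = 3,829,000 + 2,167,000 = 5,996,000 m³
S = 82,610,330 / 5,996,000 = 13.7776 PSU

13.78 PSU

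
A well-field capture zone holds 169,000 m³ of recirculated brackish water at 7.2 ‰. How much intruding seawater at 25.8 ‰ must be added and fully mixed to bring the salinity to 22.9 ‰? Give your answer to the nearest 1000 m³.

Salt balance: 169,000×7.2 + V×25.8 = (169,000+V)×22.9
1,216,800 + 25.8V = 3,870,100 + 22.9V
2,653,300 = 2.9V
V = 914,931.03 m³

915000 m³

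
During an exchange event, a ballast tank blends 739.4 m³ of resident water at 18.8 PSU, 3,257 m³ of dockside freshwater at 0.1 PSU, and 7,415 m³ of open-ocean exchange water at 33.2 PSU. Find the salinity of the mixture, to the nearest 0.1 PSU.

22.8 PSU

Total salt / total volume:
salt = 739.4×18.8 + 3,257×0.1 + 7,415×33.2 = 13,900.72 + 325.7 + 246,178 = 260,404.42
volume = 739.4 + 3,257 + 7,415 = 11,411.4 m³
S = 260,404.42 / 11,411.4 = 22.82 PSU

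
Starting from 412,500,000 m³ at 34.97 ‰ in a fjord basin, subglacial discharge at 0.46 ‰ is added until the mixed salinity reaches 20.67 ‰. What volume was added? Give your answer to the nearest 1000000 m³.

Salt balance: 412,500,000×34.97 + V×0.46 = (412,500,000+V)×20.67
14,425,125,000 + 0.46V = 8,526,375,000 + 20.67V
5,898,750,000 = 20.21V
V = 291,872,835.23 m³

292000000 m³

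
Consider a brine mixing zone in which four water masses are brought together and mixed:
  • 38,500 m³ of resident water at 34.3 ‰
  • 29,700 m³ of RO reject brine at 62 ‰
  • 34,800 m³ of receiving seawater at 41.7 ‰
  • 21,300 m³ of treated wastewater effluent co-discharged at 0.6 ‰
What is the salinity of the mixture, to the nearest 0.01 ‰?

37.22 ‰

By conservation of dissolved salt,
salt = 38,500×34.3 + 29,700×62 + 34,800×41.7 + 21,300×0.6 = 1,320,550 + 1,841,400 + 1,451,160 + 12,780 = 4,625,890
volume = 38,500 + 29,700 + 34,800 + 21,300 = 124,300 m³
S = 4,625,890 / 124,300 = 37.2155 ‰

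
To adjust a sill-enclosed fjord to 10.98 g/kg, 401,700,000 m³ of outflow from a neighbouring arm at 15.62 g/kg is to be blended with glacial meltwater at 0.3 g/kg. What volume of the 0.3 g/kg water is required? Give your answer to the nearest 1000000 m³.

175000000 m³

Salt balance: 401,700,000×15.62 + V×0.3 = (401,700,000+V)×10.98
6,274,554,000 + 0.3V = 4,410,666,000 + 10.98V
1,863,888,000 = 10.68V
V = 174,521,348.31 m³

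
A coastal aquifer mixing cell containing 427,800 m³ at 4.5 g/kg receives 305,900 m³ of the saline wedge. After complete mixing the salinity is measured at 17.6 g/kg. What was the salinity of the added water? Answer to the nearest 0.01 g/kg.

35.92 g/kg

Salt balance: 427,800×4.5 + 305,900×S = 733,700×17.6
1,925,100 + 305,900·S = 12,913,120
S = (12,913,120 − 1,925,100) / 305,900 = 35.9203 g/kg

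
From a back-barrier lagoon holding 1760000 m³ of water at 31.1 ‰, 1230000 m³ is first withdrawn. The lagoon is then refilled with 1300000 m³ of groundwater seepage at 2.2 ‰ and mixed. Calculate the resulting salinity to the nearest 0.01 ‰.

Remaining after removal: 530,000 m³ at 31.1 ‰ (salt = 16,483,000)
After addition: salt = 16,483,000 + 1,300,000×2.2 = 19,343,000; volume = 1,830,000 m³
S = 19,343,000 / 1,830,000 = 10.5699 ‰

10.57 ‰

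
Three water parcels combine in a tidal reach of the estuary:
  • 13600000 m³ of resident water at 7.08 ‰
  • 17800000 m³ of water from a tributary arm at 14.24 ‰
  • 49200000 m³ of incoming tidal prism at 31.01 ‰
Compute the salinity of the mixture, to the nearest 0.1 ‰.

23.3 ‰

Conserving salt mass:
salt = 13,600,000×7.08 + 17,800,000×14.24 + 49,200,000×31.01 = 96,288,000 + 253,472,000 + 1,525,692,000 = 1,875,452,000
volume = 13,600,000 + 17,800,000 + 49,200,000 = 80,600,000 m³
S = 1,875,452,000 / 80,600,000 = 23.269 ‰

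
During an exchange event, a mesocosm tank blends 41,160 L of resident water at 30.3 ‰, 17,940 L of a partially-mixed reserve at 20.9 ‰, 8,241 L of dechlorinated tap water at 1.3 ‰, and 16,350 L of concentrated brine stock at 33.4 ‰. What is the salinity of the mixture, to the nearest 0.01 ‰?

Total salt / total volume:
salt = 41,160×30.3 + 17,940×20.9 + 8,241×1.3 + 16,350×33.4 = 1,247,148 + 374,946 + 10,713.3 + 546,090 = 2,178,897.3
volume = 41,160 + 17,940 + 8,241 + 16,350 = 83,691 L
S = 2,178,897.3 / 83,691 = 26.035 ‰

26.04 ‰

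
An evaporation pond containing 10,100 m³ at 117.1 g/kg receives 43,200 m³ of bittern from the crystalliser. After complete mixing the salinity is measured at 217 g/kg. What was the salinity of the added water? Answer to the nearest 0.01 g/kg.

240.36 g/kg

Salt balance: 10,100×117.1 + 43,200×S = 53,300×217
1,182,710 + 43,200·S = 11,566,100
S = (11,566,100 − 1,182,710) / 43,200 = 240.3563 g/kg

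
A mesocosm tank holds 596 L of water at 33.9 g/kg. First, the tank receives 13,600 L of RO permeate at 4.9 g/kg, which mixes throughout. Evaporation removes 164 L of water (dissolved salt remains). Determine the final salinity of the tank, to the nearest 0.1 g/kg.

6.2 g/kg

After mixing: salt = 596×33.9 + 13,600×4.9 = 86,844.4; volume = 14,196 L
After evaporation: salt unchanged = 86,844.4; volume = 14,196 − 164 = 14,032 L
S = 86,844.4 / 14,032 = 6.189 g/kg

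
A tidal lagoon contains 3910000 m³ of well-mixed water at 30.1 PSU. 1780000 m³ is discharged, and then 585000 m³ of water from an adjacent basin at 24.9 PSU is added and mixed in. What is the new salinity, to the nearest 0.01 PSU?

Remaining after removal: 2,130,000 m³ at 30.1 PSU (salt = 64,113,000)
After addition: salt = 64,113,000 + 585,000×24.9 = 78,679,500; volume = 2,715,000 m³
S = 78,679,500 / 2,715,000 = 28.9796 PSU

28.98 PSU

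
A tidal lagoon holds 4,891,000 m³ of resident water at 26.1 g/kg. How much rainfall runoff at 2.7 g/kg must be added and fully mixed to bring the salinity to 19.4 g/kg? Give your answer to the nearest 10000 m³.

1960000 m³

Salt balance: 4,891,000×26.1 + V×2.7 = (4,891,000+V)×19.4
127,655,100 + 2.7V = 94,885,400 + 19.4V
32,769,700 = 16.7V
V = 1,962,257.49 m³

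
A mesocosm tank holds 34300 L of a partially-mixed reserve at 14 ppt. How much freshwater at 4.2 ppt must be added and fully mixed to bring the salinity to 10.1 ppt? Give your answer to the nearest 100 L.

22700 L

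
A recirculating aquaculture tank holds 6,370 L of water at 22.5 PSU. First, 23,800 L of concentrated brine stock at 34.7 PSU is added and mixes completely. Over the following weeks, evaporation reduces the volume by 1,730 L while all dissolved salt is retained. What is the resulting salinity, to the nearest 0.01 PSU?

34.08 PSU

After mixing: salt = 6,370×22.5 + 23,800×34.7 = 969,185; volume = 30,170 L
After evaporation: salt unchanged = 969,185; volume = 30,170 − 1,730 = 28,440 L
S = 969,185 / 28,440 = 34.0782 PSU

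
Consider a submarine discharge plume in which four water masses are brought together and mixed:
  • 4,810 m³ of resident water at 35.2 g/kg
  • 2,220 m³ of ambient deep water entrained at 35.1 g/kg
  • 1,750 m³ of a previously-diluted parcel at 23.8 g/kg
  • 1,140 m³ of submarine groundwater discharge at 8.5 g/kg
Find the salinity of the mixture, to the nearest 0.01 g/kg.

Weighted by volume,
salt = 4,810×35.2 + 2,220×35.1 + 1,750×23.8 + 1,140×8.5 = 169,312 + 77,922 + 41,650 + 9,690 = 298,574
volume = 4,810 + 2,220 + 1,750 + 1,140 = 9,920 m³
S = 298,574 / 9,920 = 30.0982 g/kg

30.10 g/kg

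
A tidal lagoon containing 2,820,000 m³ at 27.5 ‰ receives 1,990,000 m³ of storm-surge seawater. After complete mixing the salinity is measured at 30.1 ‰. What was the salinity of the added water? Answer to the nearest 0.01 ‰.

33.78 ‰

Salt balance: 2,820,000×27.5 + 1,990,000×S = 4,810,000×30.1
77,550,000 + 1,990,000·S = 144,781,000
S = (144,781,000 − 77,550,000) / 1,990,000 = 33.7844 ‰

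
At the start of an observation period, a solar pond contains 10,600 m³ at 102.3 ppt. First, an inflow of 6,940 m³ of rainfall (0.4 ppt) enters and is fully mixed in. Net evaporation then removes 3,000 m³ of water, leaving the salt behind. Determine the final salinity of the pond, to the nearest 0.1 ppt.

After mixing: salt = 10,600×102.3 + 6,940×0.4 = 1,087,156; volume = 17,540 m³
After evaporation: salt unchanged = 1,087,156; volume = 17,540 − 3,000 = 14,540 m³
S = 1,087,156 / 14,540 = 74.77 ppt

74.8 ppt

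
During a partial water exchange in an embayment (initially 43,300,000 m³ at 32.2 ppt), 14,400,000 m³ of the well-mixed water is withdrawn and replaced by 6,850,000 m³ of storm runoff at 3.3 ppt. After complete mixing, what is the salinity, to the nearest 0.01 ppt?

Remaining after removal: 28,900,000 m³ at 32.2 ppt (salt = 930,580,000)
After addition: salt = 930,580,000 + 6,850,000×3.3 = 953,185,000; volume = 35,750,000 m³
S = 953,185,000 / 35,750,000 = 26.6625 ppt

26.66 ppt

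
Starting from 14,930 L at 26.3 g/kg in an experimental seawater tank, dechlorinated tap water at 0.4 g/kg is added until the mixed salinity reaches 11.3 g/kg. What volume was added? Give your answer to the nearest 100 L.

Salt balance: 14,930×26.3 + V×0.4 = (14,930+V)×11.3
392,659 + 0.4V = 168,709 + 11.3V
223,950 = 10.9V
V = 20,545.87 L

20500 L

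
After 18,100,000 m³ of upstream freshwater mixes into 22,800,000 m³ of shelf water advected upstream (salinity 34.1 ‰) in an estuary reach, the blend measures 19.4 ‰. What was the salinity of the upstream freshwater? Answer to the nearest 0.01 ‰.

Salt balance: 22,800,000×34.1 + 18,100,000×S = 40,900,000×19.4
777,480,000 + 18,100,000·S = 793,460,000
S = (793,460,000 − 777,480,000) / 18,100,000 = 0.8829 ‰

0.88 ‰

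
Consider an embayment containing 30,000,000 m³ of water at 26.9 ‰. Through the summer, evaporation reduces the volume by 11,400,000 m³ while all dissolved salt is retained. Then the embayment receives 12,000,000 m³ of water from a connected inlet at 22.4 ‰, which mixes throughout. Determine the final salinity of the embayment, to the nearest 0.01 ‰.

35.16 ‰

After evaporation: salt = 30,000,000×26.9 = 807,000,000; volume = 30,000,000 − 11,400,000 = 18,600,000 m³
After mixing: salt = 807,000,000 + 12,000,000×22.4 = 1,075,800,000; volume = 18,600,000 + 12,000,000 = 30,600,000 m³
S = 1,075,800,000 / 30,600,000 = 35.1569 ‰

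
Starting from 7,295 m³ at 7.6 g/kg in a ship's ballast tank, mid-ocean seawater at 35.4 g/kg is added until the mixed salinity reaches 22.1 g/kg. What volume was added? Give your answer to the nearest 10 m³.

7950 m³

Salt balance: 7,295×7.6 + V×35.4 = (7,295+V)×22.1
55,442 + 35.4V = 161,219.5 + 22.1V
105,777.5 = 13.3V
V = 7,953.2 m³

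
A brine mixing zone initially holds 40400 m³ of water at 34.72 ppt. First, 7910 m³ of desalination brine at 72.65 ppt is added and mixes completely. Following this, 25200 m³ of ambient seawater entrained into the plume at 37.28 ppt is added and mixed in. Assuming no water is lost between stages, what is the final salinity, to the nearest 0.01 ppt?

39.68 ppt

Total salt / total volume:
Initial salt = 40,400×34.72 = 1,402,688
After stage 1: salt = 1,402,688 + 7,910×72.65 = 1,977,349.5; volume = 48,310 m³; S = 40.93 ppt
After stage 2: salt = 1,977,349.5 + 25,200×37.28 = 2,916,805.5; volume = 73,510 m³
S = 2,916,805.5 / 73,510 = 39.679 ppt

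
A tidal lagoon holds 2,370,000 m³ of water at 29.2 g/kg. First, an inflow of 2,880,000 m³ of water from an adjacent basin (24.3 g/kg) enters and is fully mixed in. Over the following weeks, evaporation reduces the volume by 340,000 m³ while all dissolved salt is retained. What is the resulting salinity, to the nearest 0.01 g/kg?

28.35 g/kg

After mixing: salt = 2,370,000×29.2 + 2,880,000×24.3 = 139,188,000; volume = 5,250,000 m³
After evaporation: salt unchanged = 139,188,000; volume = 5,250,000 − 340,000 = 4,910,000 m³
S = 139,188,000 / 4,910,000 = 28.3479 g/kg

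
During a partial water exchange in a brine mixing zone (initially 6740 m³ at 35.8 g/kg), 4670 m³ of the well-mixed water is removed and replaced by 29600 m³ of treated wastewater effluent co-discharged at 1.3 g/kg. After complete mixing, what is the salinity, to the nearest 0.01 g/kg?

Remaining after removal: 2,070 m³ at 35.8 g/kg (salt = 74,106)
After addition: salt = 74,106 + 29,600×1.3 = 112,586; volume = 31,670 m³
S = 112,586 / 31,670 = 3.555 g/kg

3.55 g/kg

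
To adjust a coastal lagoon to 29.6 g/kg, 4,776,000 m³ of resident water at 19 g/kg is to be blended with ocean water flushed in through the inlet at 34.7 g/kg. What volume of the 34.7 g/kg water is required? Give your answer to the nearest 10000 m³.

Salt balance: 4,776,000×19 + V×34.7 = (4,776,000+V)×29.6
90,744,000 + 34.7V = 141,369,600 + 29.6V
50,625,600 = 5.1V
V = 9,926,588.24 m³

9930000 m³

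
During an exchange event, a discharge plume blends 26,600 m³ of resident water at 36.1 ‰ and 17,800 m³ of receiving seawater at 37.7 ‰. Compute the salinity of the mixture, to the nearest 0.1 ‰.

36.7 ‰

Salt balance:
salt = 26,600×36.1 + 17,800×37.7 = 960,260 + 671,060 = 1,631,320
volume = 26,600 + 17,800 = 44,400 m³
S = 1,631,320 / 44,400 = 36.741 ‰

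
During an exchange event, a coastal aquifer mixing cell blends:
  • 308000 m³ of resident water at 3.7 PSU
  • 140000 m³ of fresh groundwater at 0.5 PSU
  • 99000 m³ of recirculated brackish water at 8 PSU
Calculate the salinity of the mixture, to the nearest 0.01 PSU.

3.66 PSU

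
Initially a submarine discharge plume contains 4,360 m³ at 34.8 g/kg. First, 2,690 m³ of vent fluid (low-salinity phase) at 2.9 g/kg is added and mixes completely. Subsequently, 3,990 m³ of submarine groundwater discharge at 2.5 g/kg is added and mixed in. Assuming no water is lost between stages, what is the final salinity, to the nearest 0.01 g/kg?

15.35 g/kg

Total salt / total volume:
Initial salt = 4,360×34.8 = 151,728
After stage 1: salt = 151,728 + 2,690×2.9 = 159,529; volume = 7,050 m³; S = 22.628 g/kg
After stage 2: salt = 159,529 + 3,990×2.5 = 169,504; volume = 11,040 m³
S = 169,504 / 11,040 = 15.3536 g/kg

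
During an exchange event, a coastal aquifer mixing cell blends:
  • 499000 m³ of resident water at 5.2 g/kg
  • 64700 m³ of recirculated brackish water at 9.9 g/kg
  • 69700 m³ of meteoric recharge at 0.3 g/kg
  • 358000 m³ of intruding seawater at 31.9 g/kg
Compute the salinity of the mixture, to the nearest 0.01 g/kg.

14.80 g/kg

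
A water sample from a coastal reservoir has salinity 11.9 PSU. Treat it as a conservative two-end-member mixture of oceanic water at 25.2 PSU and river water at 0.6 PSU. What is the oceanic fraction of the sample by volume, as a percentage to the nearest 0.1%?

Let g be the oceanic fraction. Salt balance per unit volume:
g×25.2 + (1−g)×0.6 = 11.9
g = (11.9 − 0.6) / (25.2 − 0.6) = 11.3/24.6 = 0.4593

45.9%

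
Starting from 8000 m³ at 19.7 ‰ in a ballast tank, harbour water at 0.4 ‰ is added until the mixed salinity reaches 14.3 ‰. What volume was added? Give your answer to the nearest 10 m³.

3110 m³

Salt balance: 8,000×19.7 + V×0.4 = (8,000+V)×14.3
157,600 + 0.4V = 114,400 + 14.3V
43,200 = 13.9V
V = 3,107.91 m³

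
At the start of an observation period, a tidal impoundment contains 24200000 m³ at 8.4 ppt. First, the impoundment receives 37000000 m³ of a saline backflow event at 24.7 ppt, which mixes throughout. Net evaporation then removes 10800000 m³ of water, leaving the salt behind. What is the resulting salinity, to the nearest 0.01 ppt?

After mixing: salt = 24,200,000×8.4 + 37,000,000×24.7 = 1,117,180,000; volume = 61,200,000 m³
After evaporation: salt unchanged = 1,117,180,000; volume = 61,200,000 − 10,800,000 = 50,400,000 m³
S = 1,117,180,000 / 50,400,000 = 22.1663 ppt

22.17 ppt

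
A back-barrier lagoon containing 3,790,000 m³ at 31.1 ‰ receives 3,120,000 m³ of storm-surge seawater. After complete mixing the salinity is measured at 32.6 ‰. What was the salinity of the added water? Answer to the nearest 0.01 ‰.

Salt balance: 3,790,000×31.1 + 3,120,000×S = 6,910,000×32.6
117,869,000 + 3,120,000·S = 225,266,000
S = (225,266,000 − 117,869,000) / 3,120,000 = 34.4221 ‰

34.42 ‰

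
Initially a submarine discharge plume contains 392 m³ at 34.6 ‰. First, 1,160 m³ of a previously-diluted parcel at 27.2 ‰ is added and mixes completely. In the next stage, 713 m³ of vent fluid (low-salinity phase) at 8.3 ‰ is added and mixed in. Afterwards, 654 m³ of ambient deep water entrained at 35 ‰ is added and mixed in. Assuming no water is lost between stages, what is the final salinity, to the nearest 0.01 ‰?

By conservation of dissolved salt,
Initial salt = 392×34.6 = 13,563.2
After stage 1: salt = 13,563.2 + 1,160×27.2 = 45,115.2; volume = 1,552 m³; S = 29.069 ‰
After stage 2: salt = 45,115.2 + 713×8.3 = 51,033.1; volume = 2,265 m³; S = 22.531 ‰
After stage 3: salt = 51,033.1 + 654×35 = 73,923.1; volume = 2,919 m³
S = 73,923.1 / 2,919 = 25.3248 ‰

25.32 ‰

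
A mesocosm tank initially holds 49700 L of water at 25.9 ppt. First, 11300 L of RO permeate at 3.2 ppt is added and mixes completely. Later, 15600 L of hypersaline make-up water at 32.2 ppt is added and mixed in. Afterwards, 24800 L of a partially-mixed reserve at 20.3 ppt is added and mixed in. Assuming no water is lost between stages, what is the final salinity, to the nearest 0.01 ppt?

Conserving salt mass:
Initial salt = 49,700×25.9 = 1,287,230
After stage 1: salt = 1,287,230 + 11,300×3.2 = 1,323,390; volume = 61,000 L; S = 21.695 ppt
After stage 2: salt = 1,323,390 + 15,600×32.2 = 1,825,710; volume = 76,600 L; S = 23.834 ppt
After stage 3: salt = 1,825,710 + 24,800×20.3 = 2,329,150; volume = 101,400 L
S = 2,329,150 / 101,400 = 22.9699 ppt

22.97 ppt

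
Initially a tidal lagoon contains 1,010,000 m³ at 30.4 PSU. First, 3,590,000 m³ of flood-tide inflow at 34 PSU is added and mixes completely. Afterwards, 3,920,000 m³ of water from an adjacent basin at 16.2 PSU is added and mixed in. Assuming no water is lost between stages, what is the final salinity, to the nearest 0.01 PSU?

25.38 PSU

Mass of salt is conserved:
Initial salt = 1,010,000×30.4 = 30,704,000
After stage 1: salt = 30,704,000 + 3,590,000×34 = 152,764,000; volume = 4,600,000 m³; S = 33.21 PSU
After stage 2: salt = 152,764,000 + 3,920,000×16.2 = 216,268,000; volume = 8,520,000 m³
S = 216,268,000 / 8,520,000 = 25.3836 PSU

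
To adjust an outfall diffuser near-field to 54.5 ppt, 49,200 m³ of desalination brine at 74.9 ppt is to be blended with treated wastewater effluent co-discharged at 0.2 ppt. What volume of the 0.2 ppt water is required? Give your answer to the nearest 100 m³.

Salt balance: 49,200×74.9 + V×0.2 = (49,200+V)×54.5
3,685,080 + 0.2V = 2,681,400 + 54.5V
1,003,680 = 54.3V
V = 18,483.98 m³

18500 m³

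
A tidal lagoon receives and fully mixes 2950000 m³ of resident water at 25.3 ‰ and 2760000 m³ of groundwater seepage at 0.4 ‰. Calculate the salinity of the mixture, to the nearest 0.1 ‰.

13.3 ‰

Salt balance:
salt = 2,950,000×25.3 + 2,760,000×0.4 = 74,635,000 + 1,104,000 = 75,739,000
volume = 2,950,000 + 2,760,000 = 5,710,000 m³
S = 75,739,000 / 5,710,000 = 13.264 ‰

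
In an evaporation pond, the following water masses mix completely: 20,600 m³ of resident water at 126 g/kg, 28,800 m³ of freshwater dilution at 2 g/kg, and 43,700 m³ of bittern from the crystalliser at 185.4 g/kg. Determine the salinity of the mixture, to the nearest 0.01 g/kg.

Salt balance:
salt = 20,600×126 + 28,800×2 + 43,700×185.4 = 2,595,600 + 57,600 + 8,101,980 = 10,755,180
volume = 20,600 + 28,800 + 43,700 = 93,100 m³
S = 10,755,180 / 93,100 = 115.5229 g/kg

115.52 g/kg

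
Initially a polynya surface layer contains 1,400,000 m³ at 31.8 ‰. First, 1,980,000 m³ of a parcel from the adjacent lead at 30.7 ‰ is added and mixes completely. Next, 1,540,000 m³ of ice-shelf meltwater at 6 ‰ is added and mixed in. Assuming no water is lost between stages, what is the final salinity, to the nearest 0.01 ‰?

23.28 ‰

Weighted by volume,
Initial salt = 1,400,000×31.8 = 44,520,000
After stage 1: salt = 44,520,000 + 1,980,000×30.7 = 105,306,000; volume = 3,380,000 m³; S = 31.156 ‰
After stage 2: salt = 105,306,000 + 1,540,000×6 = 114,546,000; volume = 4,920,000 m³
S = 114,546,000 / 4,920,000 = 23.2817 ‰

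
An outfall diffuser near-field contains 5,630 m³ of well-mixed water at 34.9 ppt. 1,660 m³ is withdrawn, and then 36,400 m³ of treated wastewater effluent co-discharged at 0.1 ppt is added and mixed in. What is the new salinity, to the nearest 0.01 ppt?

3.52 ppt

Remaining after removal: 3,970 m³ at 34.9 ppt (salt = 138,553)
After addition: salt = 138,553 + 36,400×0.1 = 142,193; volume = 40,370 m³
S = 142,193 / 40,370 = 3.5222 ppt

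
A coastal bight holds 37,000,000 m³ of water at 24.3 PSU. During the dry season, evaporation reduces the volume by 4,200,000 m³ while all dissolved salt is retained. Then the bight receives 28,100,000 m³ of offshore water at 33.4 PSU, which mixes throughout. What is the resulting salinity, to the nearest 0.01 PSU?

30.17 PSU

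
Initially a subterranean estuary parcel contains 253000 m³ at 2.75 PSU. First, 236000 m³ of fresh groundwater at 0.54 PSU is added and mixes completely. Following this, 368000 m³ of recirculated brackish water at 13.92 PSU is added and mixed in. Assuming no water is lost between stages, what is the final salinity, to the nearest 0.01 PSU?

6.94 PSU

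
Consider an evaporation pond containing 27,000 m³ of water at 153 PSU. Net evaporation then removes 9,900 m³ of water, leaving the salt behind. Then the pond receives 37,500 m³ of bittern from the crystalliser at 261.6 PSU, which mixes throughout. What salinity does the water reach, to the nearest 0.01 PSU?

After evaporation: salt = 27,000×153 = 4,131,000; volume = 27,000 − 9,900 = 17,100 m³
After mixing: salt = 4,131,000 + 37,500×261.6 = 13,941,000; volume = 17,100 + 37,500 = 54,600 m³
S = 13,941,000 / 54,600 = 255.3297 PSU

255.33 PSU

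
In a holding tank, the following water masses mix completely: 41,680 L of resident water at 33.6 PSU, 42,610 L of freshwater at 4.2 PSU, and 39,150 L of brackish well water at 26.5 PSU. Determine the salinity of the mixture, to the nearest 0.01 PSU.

Total salt / total volume:
salt = 41,680×33.6 + 42,610×4.2 + 39,150×26.5 = 1,400,448 + 178,962 + 1,037,475 = 2,616,885
volume = 41,680 + 42,610 + 39,150 = 123,440 L
S = 2,616,885 / 123,440 = 21.1997 PSU

21.20 PSU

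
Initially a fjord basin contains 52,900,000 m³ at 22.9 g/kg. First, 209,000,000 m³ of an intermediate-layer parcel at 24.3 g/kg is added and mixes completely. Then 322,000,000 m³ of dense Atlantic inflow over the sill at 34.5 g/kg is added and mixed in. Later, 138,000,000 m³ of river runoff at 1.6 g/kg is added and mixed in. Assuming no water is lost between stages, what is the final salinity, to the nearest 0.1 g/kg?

24.4 g/kg

Total salt / total volume:
Initial salt = 52,900,000×22.9 = 1,211,410,000
After stage 1: salt = 1,211,410,000 + 209,000,000×24.3 = 6,290,110,000; volume = 261,900,000 m³; S = 24.017 g/kg
After stage 2: salt = 6,290,110,000 + 322,000,000×34.5 = 17,399,110,000; volume = 583,900,000 m³; S = 29.798 g/kg
After stage 3: salt = 17,399,110,000 + 138,000,000×1.6 = 17,619,910,000; volume = 721,900,000 m³
S = 17,619,910,000 / 721,900,000 = 24.4077 g/kg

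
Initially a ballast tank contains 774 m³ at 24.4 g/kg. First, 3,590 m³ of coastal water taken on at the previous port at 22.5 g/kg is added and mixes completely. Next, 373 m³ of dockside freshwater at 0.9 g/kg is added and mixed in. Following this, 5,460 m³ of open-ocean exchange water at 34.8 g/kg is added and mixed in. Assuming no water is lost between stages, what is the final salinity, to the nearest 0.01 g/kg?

By conservation of dissolved salt,
Initial salt = 774×24.4 = 18,885.6
After stage 1: salt = 18,885.6 + 3,590×22.5 = 99,660.6; volume = 4,364 m³; S = 22.837 g/kg
After stage 2: salt = 99,660.6 + 373×0.9 = 99,996.3; volume = 4,737 m³; S = 21.11 g/kg
After stage 3: salt = 99,996.3 + 5,460×34.8 = 290,004.3; volume = 10,197 m³
S = 290,004.3 / 10,197 = 28.4402 g/kg

28.44 g/kg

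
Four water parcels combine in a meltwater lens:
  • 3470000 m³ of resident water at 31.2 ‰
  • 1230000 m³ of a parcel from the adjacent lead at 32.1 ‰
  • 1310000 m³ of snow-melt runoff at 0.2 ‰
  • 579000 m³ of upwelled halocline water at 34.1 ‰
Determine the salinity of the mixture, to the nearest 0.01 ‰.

Salt balance:
salt = 3,470,000×31.2 + 1,230,000×32.1 + 1,310,000×0.2 + 579,000×34.1 = 108,264,000 + 39,483,000 + 262,000 + 19,743,900 = 167,752,900
volume = 3,470,000 + 1,230,000 + 1,310,000 + 579,000 = 6,589,000 m³
S = 167,752,900 / 6,589,000 = 25.4595 ‰

25.46 ‰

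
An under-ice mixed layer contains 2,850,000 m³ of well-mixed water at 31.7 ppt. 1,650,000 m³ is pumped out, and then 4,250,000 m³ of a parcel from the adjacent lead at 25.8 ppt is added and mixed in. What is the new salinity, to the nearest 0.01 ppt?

Remaining after removal: 1,200,000 m³ at 31.7 ppt (salt = 38,040,000)
After addition: salt = 38,040,000 + 4,250,000×25.8 = 147,690,000; volume = 5,450,000 m³
S = 147,690,000 / 5,450,000 = 27.0991 ppt

27.10 ppt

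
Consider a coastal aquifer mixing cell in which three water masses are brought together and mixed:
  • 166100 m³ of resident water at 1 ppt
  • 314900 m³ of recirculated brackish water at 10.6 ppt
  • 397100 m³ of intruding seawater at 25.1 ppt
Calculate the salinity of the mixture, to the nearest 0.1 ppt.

15.3 ppt

Mass of salt is conserved:
salt = 166,100×1 + 314,900×10.6 + 397,100×25.1 = 166,100 + 3,337,940 + 9,967,210 = 13,471,250
volume = 166,100 + 314,900 + 397,100 = 878,100 m³
S = 13,471,250 / 878,100 = 15.341 ppt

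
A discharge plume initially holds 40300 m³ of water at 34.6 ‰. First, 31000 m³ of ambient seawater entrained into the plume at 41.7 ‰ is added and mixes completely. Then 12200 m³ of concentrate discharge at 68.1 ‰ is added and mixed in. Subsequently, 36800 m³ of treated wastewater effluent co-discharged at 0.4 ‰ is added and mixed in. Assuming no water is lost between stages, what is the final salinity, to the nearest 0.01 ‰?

29.37 ‰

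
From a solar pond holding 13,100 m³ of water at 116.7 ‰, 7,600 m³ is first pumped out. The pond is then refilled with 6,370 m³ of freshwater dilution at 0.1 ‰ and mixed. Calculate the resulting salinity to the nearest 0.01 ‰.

Remaining after removal: 5,500 m³ at 116.7 ‰ (salt = 641,850)
After addition: salt = 641,850 + 6,370×0.1 = 642,487; volume = 11,870 m³
S = 642,487 / 11,870 = 54.127 ‰

54.13 ‰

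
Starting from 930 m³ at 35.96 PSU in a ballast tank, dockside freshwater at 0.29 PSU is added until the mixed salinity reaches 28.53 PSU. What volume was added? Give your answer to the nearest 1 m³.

Salt balance: 930×35.96 + V×0.29 = (930+V)×28.53
33,442.8 + 0.29V = 26,532.9 + 28.53V
6,909.9 = 28.24V
V = 244.68 m³

245 m³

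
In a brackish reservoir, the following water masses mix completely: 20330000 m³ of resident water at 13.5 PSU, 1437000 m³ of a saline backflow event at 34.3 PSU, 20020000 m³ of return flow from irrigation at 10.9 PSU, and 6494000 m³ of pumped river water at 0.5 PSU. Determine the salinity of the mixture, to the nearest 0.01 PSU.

Total salt / total volume:
salt = 20,330,000×13.5 + 1,437,000×34.3 + 20,020,000×10.9 + 6,494,000×0.5 = 274,455,000 + 49,289,100 + 218,218,000 + 3,247,000 = 545,209,100
volume = 20,330,000 + 1,437,000 + 20,020,000 + 6,494,000 = 48,281,000 m³
S = 545,209,100 / 48,281,000 = 11.2924 PSU

11.29 PSU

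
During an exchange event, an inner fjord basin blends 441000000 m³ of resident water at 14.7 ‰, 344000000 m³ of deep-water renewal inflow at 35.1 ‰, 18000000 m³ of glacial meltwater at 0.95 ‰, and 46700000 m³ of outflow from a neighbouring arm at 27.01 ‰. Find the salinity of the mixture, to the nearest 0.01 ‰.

23.34 ‰

Total salt / total volume:
salt = 441,000,000×14.7 + 344,000,000×35.1 + 18,000,000×0.95 + 46,700,000×27.01 = 6,482,700,000 + 12,074,400,000 + 17,100,000 + 1,261,367,000 = 19,835,567,000
volume = 441,000,000 + 344,000,000 + 18,000,000 + 46,700,000 = 849,700,000 m³
S = 19,835,567,000 / 849,700,000 = 23.3442 ‰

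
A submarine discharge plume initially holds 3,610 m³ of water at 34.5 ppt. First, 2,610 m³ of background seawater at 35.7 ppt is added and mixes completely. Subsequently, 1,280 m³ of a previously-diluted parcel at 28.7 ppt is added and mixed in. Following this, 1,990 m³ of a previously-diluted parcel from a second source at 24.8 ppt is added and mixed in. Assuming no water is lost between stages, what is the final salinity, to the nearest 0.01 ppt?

Conserving salt mass:
Initial salt = 3,610×34.5 = 124,545
After stage 1: salt = 124,545 + 2,610×35.7 = 217,722; volume = 6,220 m³; S = 35.004 ppt
After stage 2: salt = 217,722 + 1,280×28.7 = 254,458; volume = 7,500 m³; S = 33.928 ppt
After stage 3: salt = 254,458 + 1,990×24.8 = 303,810; volume = 9,490 m³
S = 303,810 / 9,490 = 32.0137 ppt

32.01 ppt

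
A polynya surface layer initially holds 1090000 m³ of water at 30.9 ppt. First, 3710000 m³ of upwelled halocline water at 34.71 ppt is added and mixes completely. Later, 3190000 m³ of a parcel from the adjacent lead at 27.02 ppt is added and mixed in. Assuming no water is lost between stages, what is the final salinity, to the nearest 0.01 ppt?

31.12 ppt

Conserving salt mass:
Initial salt = 1,090,000×30.9 = 33,681,000
After stage 1: salt = 33,681,000 + 3,710,000×34.71 = 162,455,100; volume = 4,800,000 m³; S = 33.845 ppt
After stage 2: salt = 162,455,100 + 3,190,000×27.02 = 248,648,900; volume = 7,990,000 m³
S = 248,648,900 / 7,990,000 = 31.12 ppt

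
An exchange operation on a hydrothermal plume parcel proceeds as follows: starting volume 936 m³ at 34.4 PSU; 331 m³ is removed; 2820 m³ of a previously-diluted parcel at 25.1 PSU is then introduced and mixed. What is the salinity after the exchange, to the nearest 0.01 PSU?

Remaining after removal: 605 m³ at 34.4 PSU (salt = 20,812)
After addition: salt = 20,812 + 2,820×25.1 = 91,594; volume = 3,425 m³
S = 91,594 / 3,425 = 26.7428 PSU

26.74 PSU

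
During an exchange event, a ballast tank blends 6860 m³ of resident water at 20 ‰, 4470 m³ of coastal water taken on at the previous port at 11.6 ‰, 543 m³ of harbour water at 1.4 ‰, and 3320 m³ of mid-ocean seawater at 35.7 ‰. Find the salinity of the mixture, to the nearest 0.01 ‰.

By conservation of dissolved salt,
salt = 6,860×20 + 4,470×11.6 + 543×1.4 + 3,320×35.7 = 137,200 + 51,852 + 760.2 + 118,524 = 308,336.2
volume = 6,860 + 4,470 + 543 + 3,320 = 15,193 m³
S = 308,336.2 / 15,193 = 20.2946 ‰

20.29 ‰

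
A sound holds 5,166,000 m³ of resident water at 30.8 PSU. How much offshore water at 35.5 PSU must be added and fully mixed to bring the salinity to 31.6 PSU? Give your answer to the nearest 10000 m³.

Salt balance: 5,166,000×30.8 + V×35.5 = (5,166,000+V)×31.6
159,112,800 + 35.5V = 163,245,600 + 31.6V
4,132,800 = 3.9V
V = 1,059,692.31 m³

1060000 m³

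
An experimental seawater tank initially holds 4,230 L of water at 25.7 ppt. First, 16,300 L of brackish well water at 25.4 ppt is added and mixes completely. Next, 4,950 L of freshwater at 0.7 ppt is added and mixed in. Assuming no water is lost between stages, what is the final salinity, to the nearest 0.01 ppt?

Salt balance:
Initial salt = 4,230×25.7 = 108,711
After stage 1: salt = 108,711 + 16,300×25.4 = 522,731; volume = 20,530 L; S = 25.462 ppt
After stage 2: salt = 522,731 + 4,950×0.7 = 526,196; volume = 25,480 L
S = 526,196 / 25,480 = 20.6513 ppt

20.65 ppt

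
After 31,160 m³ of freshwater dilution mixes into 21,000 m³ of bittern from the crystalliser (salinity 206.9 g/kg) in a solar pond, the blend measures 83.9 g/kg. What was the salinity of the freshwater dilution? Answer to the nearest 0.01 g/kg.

1.01 g/kg

Salt balance: 21,000×206.9 + 31,160×S = 52,160×83.9
4,344,900 + 31,160·S = 4,376,224
S = (4,376,224 − 4,344,900) / 31,160 = 1.0053 g/kg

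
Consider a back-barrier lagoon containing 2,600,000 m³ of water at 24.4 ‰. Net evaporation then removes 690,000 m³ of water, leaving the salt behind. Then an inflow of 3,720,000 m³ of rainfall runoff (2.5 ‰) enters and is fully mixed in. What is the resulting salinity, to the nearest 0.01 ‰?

12.92 ‰

After evaporation: salt = 2,600,000×24.4 = 63,440,000; volume = 2,600,000 − 690,000 = 1,910,000 m³
After mixing: salt = 63,440,000 + 3,720,000×2.5 = 72,740,000; volume = 1,910,000 + 3,720,000 = 5,630,000 m³
S = 72,740,000 / 5,630,000 = 12.9201 ‰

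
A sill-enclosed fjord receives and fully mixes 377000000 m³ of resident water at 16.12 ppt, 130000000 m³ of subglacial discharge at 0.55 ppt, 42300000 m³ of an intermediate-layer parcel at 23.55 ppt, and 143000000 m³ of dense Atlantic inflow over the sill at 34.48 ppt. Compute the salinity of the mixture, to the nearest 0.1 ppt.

By conservation of dissolved salt,
salt = 377,000,000×16.12 + 130,000,000×0.55 + 42,300,000×23.55 + 143,000,000×34.48 = 6,077,240,000 + 71,500,000 + 996,165,000 + 4,930,640,000 = 12,075,545,000
volume = 377,000,000 + 130,000,000 + 42,300,000 + 143,000,000 = 692,300,000 m³
S = 12,075,545,000 / 692,300,000 = 17.443 ppt

17.4 ppt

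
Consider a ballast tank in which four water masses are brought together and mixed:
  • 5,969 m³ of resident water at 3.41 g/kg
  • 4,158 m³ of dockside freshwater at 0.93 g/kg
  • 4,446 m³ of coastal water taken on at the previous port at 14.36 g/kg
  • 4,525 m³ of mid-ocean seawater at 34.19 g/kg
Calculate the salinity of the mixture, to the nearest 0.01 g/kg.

12.71 g/kg

Mass of salt is conserved:
salt = 5,969×3.41 + 4,158×0.93 + 4,446×14.36 + 4,525×34.19 = 20,354.29 + 3,866.94 + 63,844.56 + 154,709.75 = 242,775.54
volume = 5,969 + 4,158 + 4,446 + 4,525 = 19,098 m³
S = 242,775.54 / 19,098 = 12.7121 g/kg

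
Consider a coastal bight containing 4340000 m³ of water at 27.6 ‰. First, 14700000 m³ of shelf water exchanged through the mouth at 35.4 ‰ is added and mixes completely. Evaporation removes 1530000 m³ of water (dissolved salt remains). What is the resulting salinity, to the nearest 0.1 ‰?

36.6 ‰

After mixing: salt = 4,340,000×27.6 + 14,700,000×35.4 = 640,164,000; volume = 19,040,000 m³
After evaporation: salt unchanged = 640,164,000; volume = 19,040,000 − 1,530,000 = 17,510,000 m³
S = 640,164,000 / 17,510,000 = 36.5599 ‰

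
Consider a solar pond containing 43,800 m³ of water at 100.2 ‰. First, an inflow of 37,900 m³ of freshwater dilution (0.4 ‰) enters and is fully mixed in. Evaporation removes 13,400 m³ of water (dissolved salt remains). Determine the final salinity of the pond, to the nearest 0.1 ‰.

64.5 ‰

After mixing: salt = 43,800×100.2 + 37,900×0.4 = 4,403,920; volume = 81,700 m³
After evaporation: salt unchanged = 4,403,920; volume = 81,700 − 13,400 = 68,300 m³
S = 4,403,920 / 68,300 = 64.4791 ‰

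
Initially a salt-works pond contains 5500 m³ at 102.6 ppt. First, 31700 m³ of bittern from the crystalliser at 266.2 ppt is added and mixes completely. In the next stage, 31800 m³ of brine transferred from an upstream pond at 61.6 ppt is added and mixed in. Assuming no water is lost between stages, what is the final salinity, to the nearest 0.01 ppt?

158.87 ppt

Salt balance:
Initial salt = 5,500×102.6 = 564,300
After stage 1: salt = 564,300 + 31,700×266.2 = 9,002,840; volume = 37,200 m³; S = 242.012 ppt
After stage 2: salt = 9,002,840 + 31,800×61.6 = 10,961,720; volume = 69,000 m³
S = 10,961,720 / 69,000 = 158.8655 ppt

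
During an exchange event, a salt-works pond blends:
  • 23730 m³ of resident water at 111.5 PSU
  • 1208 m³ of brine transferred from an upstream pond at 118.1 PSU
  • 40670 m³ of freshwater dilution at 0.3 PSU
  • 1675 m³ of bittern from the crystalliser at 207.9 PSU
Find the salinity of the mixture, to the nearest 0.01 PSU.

46.80 PSU

Salt balance:
salt = 23,730×111.5 + 1,208×118.1 + 40,670×0.3 + 1,675×207.9 = 2,645,895 + 142,664.8 + 12,201 + 348,232.5 = 3,148,993.3
volume = 23,730 + 1,208 + 40,670 + 1,675 = 67,283 m³
S = 3,148,993.3 / 67,283 = 46.8022 PSU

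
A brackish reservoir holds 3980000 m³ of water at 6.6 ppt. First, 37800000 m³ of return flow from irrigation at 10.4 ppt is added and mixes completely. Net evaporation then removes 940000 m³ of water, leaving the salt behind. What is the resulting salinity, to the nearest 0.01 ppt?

After mixing: salt = 3,980,000×6.6 + 37,800,000×10.4 = 419,388,000; volume = 41,780,000 m³
After evaporation: salt unchanged = 419,388,000; volume = 41,780,000 − 940,000 = 40,840,000 m³
S = 419,388,000 / 40,840,000 = 10.269 ppt

10.27 ppt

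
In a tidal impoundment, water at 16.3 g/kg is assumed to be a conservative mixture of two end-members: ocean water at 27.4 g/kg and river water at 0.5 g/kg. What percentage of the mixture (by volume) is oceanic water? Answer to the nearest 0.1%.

Let g be the oceanic fraction. Salt balance per unit volume:
g×27.4 + (1−g)×0.5 = 16.3
g = (16.3 − 0.5) / (27.4 − 0.5) = 15.8/26.9 = 0.5874

58.7%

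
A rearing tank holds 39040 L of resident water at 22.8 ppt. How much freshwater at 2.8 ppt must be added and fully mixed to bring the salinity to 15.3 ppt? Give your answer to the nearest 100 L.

23400 L

Salt balance: 39,040×22.8 + V×2.8 = (39,040+V)×15.3
890,112 + 2.8V = 597,312 + 15.3V
292,800 = 12.5V
V = 23,424 L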